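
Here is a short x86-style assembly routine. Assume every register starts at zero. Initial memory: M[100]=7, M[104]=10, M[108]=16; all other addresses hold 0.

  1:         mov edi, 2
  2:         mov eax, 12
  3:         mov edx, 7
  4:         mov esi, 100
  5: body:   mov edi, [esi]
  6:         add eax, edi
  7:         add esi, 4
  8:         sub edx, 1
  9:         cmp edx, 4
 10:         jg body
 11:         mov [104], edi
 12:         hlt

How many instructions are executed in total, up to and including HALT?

24

edi=2
eax=12
edx=7
esi=100
edi=M[100]=7
eax=12+7=19
esi=100+4=104
edx=7-1=6
cmp edx, 4  (cmp 6,4)
jg body: taken
edi=M[104]=10
eax=19+10=29
esi=104+4=108
edx=6-1=5
cmp edx, 4  (cmp 5,4)
jg body: taken
edi=M[108]=16
eax=29+16=45
esi=108+4=112
edx=5-1=4
cmp edx, 4  (cmp 4,4)
jg body: not taken
mov [104], edi → M[104]=16
halt.
Total executed instructions: 24.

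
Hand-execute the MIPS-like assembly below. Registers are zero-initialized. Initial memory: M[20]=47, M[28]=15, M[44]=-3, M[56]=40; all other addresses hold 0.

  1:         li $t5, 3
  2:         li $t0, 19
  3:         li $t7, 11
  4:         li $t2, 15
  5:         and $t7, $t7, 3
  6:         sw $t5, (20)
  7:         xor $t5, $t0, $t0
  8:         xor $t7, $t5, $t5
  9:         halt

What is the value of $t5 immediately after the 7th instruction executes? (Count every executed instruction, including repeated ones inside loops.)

li $t5, 3 → $t5=3
li $t0, 19 → $t0=19
li $t7, 11 → $t7=11
li $t2, 15 → $t2=15
and $t7, $t7, 3 → $t7=11&3=3
sw $t5, (20) → M[20]=3
xor $t5, $t0, $t0 → $t5=19^19=0
After step 7: $t5 = 0.

0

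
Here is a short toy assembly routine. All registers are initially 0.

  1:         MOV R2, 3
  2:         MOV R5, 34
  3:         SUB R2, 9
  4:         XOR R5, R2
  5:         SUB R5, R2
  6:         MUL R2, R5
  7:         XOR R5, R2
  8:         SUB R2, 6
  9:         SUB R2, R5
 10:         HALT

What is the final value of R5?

after MOV R2, 3: R2=3
after MOV R5, 34: R5=34
after SUB R2, 9: R2=3-9=-6
after XOR R5, R2: R5=34^(-6)=-40
after SUB R5, R2: R5=(-40)-(-6)=-34
after MUL R2, R5: R2=(-6)*(-34)=204
after XOR R5, R2: R5=(-34)^204=-238
after SUB R2, 6: R2=204-6=198
after SUB R2, R5: R2=198-(-238)=436
halt.

-238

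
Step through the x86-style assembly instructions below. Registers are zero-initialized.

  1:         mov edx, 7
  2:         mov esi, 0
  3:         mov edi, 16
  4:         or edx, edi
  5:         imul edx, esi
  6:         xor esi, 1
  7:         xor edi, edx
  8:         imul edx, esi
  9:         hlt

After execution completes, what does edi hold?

after mov edx, 7: edx=7
after mov esi, 0: esi=0
after mov edi, 16: edi=16
after or edx, edi: edx=7|16=23
after imul edx, esi: edx=23*0=0
after xor esi, 1: esi=0^1=1
after xor edi, edx: edi=16^0=16
after imul edx, esi: edx=0*1=0
halt.

16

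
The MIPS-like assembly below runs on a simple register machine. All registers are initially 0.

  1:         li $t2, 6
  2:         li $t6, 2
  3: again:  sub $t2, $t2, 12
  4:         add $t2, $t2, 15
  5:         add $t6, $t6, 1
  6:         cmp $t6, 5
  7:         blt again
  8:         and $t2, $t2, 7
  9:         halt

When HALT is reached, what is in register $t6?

5

$t2=6
$t6=2
$t2=6-12=-6
$t2=(-6)+15=9
$t6=2+1=3
cmp $t6, 5  (cmp 3,5)
blt again: taken
$t2=9-12=-3
$t2=(-3)+15=12
$t6=3+1=4
cmp $t6, 5  (cmp 4,5)
blt again: taken
$t2=12-12=0
$t2=0+15=15
$t6=4+1=5
cmp $t6, 5  (cmp 5,5)
blt again: not taken
$t2=15&7=7
halt.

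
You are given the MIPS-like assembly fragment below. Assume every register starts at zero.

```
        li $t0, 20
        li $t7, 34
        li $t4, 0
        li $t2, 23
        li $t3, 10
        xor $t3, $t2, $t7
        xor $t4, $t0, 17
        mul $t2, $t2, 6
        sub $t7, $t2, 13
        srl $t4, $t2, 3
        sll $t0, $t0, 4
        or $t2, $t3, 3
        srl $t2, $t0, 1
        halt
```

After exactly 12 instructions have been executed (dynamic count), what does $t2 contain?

li $t0, 20 → $t0=20
li $t7, 34 → $t7=34
li $t4, 0 → $t4=0
li $t2, 23 → $t2=23
li $t3, 10 → $t3=10
xor $t3, $t2, $t7 → $t3=23^34=53
xor $t4, $t0, 17 → $t4=20^17=5
mul $t2, $t2, 6 → $t2=23*6=138
sub $t7, $t2, 13 → $t7=138-13=125
srl $t4, $t2, 3 → $t4=138>>3=17
sll $t0, $t0, 4 → $t0=20<<4=320
or $t2, $t3, 3 → $t2=53|3=55
After step 12: $t2 = 55.

55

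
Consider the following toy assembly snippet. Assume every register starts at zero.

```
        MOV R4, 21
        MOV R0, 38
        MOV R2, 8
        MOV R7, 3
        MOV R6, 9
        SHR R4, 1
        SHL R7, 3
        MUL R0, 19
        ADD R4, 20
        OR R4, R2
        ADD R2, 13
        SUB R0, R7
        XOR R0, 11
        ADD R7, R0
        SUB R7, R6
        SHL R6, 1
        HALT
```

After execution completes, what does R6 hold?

after MOV R4, 21: R4=21
after MOV R0, 38: R0=38
after MOV R2, 8: R2=8
after MOV R7, 3: R7=3
after MOV R6, 9: R6=9
after SHR R4, 1: R4=21>>1=10
after SHL R7, 3: R7=3<<3=24
after MUL R0, 19: R0=38*19=722
after ADD R4, 20: R4=10+20=30
after OR R4, R2: R4=30|8=30
after ADD R2, 13: R2=8+13=21
after SUB R0, R7: R0=722-24=698
after XOR R0, 11: R0=698^11=689
after ADD R7, R0: R7=24+689=713
after SUB R7, R6: R7=713-9=704
after SHL R6, 1: R6=9<<1=18
halt.

18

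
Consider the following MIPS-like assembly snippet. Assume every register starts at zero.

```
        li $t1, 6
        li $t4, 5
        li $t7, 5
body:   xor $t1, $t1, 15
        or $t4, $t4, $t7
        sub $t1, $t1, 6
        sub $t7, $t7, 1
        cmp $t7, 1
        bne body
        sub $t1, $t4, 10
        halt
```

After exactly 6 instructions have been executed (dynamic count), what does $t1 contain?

after li $t1, 6: $t1=6
after li $t4, 5: $t4=5
after li $t7, 5: $t7=5
after xor $t1, $t1, 15: $t1=6^15=9
after or $t4, $t4, $t7: $t4=5|5=5
after sub $t1, $t1, 6: $t1=9-6=3
After step 6: $t1 = 3.

3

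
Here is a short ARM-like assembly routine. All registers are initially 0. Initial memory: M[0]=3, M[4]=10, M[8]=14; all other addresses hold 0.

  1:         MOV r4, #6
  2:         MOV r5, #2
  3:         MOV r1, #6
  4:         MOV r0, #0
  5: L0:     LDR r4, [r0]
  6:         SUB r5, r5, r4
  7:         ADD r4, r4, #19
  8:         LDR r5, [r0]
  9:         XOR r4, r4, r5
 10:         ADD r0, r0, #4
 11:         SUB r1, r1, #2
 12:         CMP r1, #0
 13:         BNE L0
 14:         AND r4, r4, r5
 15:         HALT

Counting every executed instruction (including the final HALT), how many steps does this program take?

after MOV r4, #6: r4=6
after MOV r5, #2: r5=2
after MOV r1, #6: r1=6
after MOV r0, #0: r0=0
after LDR r4, [r0]: r4=M[0]=3
after SUB r5, r5, r4: r5=2-3=-1
after ADD r4, r4, #19: r4=3+19=22
after LDR r5, [r0]: r5=M[0]=3
after XOR r4, r4, r5: r4=22^3=21
after ADD r0, r0, #4: r0=0+4=4
after SUB r1, r1, #2: r1=6-2=4
CMP r1, #0  (cmp 4,0)
BNE L0: taken
after LDR r4, [r0]: r4=M[4]=10
after SUB r5, r5, r4: r5=3-10=-7
after ADD r4, r4, #19: r4=10+19=29
after LDR r5, [r0]: r5=M[4]=10
after XOR r4, r4, r5: r4=29^10=23
after ADD r0, r0, #4: r0=4+4=8
after SUB r1, r1, #2: r1=4-2=2
CMP r1, #0  (cmp 2,0)
BNE L0: taken
after LDR r4, [r0]: r4=M[8]=14
after SUB r5, r5, r4: r5=10-14=-4
after ADD r4, r4, #19: r4=14+19=33
after LDR r5, [r0]: r5=M[8]=14
after XOR r4, r4, r5: r4=33^14=47
after ADD r0, r0, #4: r0=8+4=12
after SUB r1, r1, #2: r1=2-2=0
CMP r1, #0  (cmp 0,0)
BNE L0: not taken
after AND r4, r4, r5: r4=47&14=14
halt.
Total executed instructions: 33.

33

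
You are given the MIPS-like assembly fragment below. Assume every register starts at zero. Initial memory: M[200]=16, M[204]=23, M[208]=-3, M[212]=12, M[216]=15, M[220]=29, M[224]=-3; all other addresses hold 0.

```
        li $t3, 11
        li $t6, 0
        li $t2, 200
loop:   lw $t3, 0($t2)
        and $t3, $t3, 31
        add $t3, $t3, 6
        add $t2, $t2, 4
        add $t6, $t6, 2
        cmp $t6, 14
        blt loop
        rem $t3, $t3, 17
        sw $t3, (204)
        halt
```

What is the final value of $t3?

1

after li $t3, 11: $t3=11
after li $t6, 0: $t6=0
after li $t2, 200: $t2=200
after lw $t3, 0($t2): $t3=M[200]=16
after and $t3, $t3, 31: $t3=16&31=16
after add $t3, $t3, 6: $t3=16+6=22
after add $t2, $t2, 4: $t2=200+4=204
after add $t6, $t6, 2: $t6=0+2=2
cmp $t6, 14  (cmp 2,14)
blt loop: taken
after lw $t3, 0($t2): $t3=M[204]=23
after and $t3, $t3, 31: $t3=23&31=23
after add $t3, $t3, 6: $t3=23+6=29
after add $t2, $t2, 4: $t2=204+4=208
after add $t6, $t6, 2: $t6=2+2=4
cmp $t6, 14  (cmp 4,14)
blt loop: taken
after lw $t3, 0($t2): $t3=M[208]=-3
after and $t3, $t3, 31: $t3=(-3)&31=29
after add $t3, $t3, 6: $t3=29+6=35
after add $t2, $t2, 4: $t2=208+4=212
after add $t6, $t6, 2: $t6=4+2=6
cmp $t6, 14  (cmp 6,14)
blt loop: taken
after lw $t3, 0($t2): $t3=M[212]=12
after and $t3, $t3, 31: $t3=12&31=12
after add $t3, $t3, 6: $t3=12+6=18
after add $t2, $t2, 4: $t2=212+4=216
after add $t6, $t6, 2: $t6=6+2=8
cmp $t6, 14  (cmp 8,14)
blt loop: taken
after lw $t3, 0($t2): $t3=M[216]=15
after and $t3, $t3, 31: $t3=15&31=15
after add $t3, $t3, 6: $t3=15+6=21
after add $t2, $t2, 4: $t2=216+4=220
after add $t6, $t6, 2: $t6=8+2=10
cmp $t6, 14  (cmp 10,14)
blt loop: taken
after lw $t3, 0($t2): $t3=M[220]=29
after and $t3, $t3, 31: $t3=29&31=29
after add $t3, $t3, 6: $t3=29+6=35
after add $t2, $t2, 4: $t2=220+4=224
after add $t6, $t6, 2: $t6=10+2=12
cmp $t6, 14  (cmp 12,14)
blt loop: taken
after lw $t3, 0($t2): $t3=M[224]=-3
after and $t3, $t3, 31: $t3=(-3)&31=29
after add $t3, $t3, 6: $t3=29+6=35
after add $t2, $t2, 4: $t2=224+4=228
after add $t6, $t6, 2: $t6=12+2=14
cmp $t6, 14  (cmp 14,14)
blt loop: not taken
after rem $t3, $t3, 17: $t3=35%17=1
sw $t3, (204) → M[204]=1
halt.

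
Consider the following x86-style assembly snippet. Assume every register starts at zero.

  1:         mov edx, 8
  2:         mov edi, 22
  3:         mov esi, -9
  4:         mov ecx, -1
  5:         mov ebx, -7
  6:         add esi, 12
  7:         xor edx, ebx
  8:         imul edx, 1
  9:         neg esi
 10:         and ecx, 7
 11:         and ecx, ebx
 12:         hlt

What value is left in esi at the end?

-3

mov edx, 8 → edx=8
mov edi, 22 → edi=22
mov esi, -9 → esi=-9
mov ecx, -1 → ecx=-1
mov ebx, -7 → ebx=-7
add esi, 12 → esi=(-9)+12=3
xor edx, ebx → edx=8^(-7)=-15
imul edx, 1 → edx=(-15)*1=-15
neg esi → esi=-(3)=-3
and ecx, 7 → ecx=(-1)&7=7
and ecx, ebx → ecx=7&(-7)=1
halt.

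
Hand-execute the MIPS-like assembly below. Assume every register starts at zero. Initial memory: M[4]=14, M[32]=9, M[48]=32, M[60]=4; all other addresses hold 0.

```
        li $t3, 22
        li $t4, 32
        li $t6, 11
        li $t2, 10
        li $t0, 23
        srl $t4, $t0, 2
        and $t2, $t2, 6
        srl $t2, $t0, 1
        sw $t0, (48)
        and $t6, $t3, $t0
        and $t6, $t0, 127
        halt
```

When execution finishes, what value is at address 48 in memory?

23

$t3=22
$t4=32
$t6=11
$t2=10
$t0=23
$t4=23>>2=5
$t2=10&6=2
$t2=23>>1=11
sw $t0, (48) → M[48]=23
$t6=22&23=22
$t6=23&127=23
halt.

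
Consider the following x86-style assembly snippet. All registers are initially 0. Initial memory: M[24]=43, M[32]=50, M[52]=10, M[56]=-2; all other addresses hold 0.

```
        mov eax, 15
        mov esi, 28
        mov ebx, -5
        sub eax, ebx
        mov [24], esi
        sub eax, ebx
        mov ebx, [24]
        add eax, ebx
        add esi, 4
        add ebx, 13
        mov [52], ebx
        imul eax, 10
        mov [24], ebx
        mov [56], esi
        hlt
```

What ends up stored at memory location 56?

after mov eax, 15: eax=15
after mov esi, 28: esi=28
after mov ebx, -5: ebx=-5
after sub eax, ebx: eax=15-(-5)=20
mov [24], esi → M[24]=28
after sub eax, ebx: eax=20-(-5)=25
after mov ebx, [24]: ebx=M[24]=28
after add eax, ebx: eax=25+28=53
after add esi, 4: esi=28+4=32
after add ebx, 13: ebx=28+13=41
mov [52], ebx → M[52]=41
after imul eax, 10: eax=53*10=530
mov [24], ebx → M[24]=41
mov [56], esi → M[56]=32
halt.

32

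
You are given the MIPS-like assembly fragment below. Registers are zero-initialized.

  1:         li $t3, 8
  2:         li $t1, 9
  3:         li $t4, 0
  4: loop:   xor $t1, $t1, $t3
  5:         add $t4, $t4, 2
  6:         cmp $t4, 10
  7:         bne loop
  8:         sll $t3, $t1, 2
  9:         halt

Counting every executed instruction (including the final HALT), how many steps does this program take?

25

after li $t3, 8: $t3=8
after li $t1, 9: $t1=9
after li $t4, 0: $t4=0
after xor $t1, $t1, $t3: $t1=9^8=1
after add $t4, $t4, 2: $t4=0+2=2
cmp $t4, 10  (cmp 2,10)
bne loop: taken
after xor $t1, $t1, $t3: $t1=1^8=9
after add $t4, $t4, 2: $t4=2+2=4
cmp $t4, 10  (cmp 4,10)
bne loop: taken
after xor $t1, $t1, $t3: $t1=9^8=1
after add $t4, $t4, 2: $t4=4+2=6
cmp $t4, 10  (cmp 6,10)
bne loop: taken
after xor $t1, $t1, $t3: $t1=1^8=9
after add $t4, $t4, 2: $t4=6+2=8
cmp $t4, 10  (cmp 8,10)
bne loop: taken
after xor $t1, $t1, $t3: $t1=9^8=1
after add $t4, $t4, 2: $t4=8+2=10
cmp $t4, 10  (cmp 10,10)
bne loop: not taken
after sll $t3, $t1, 2: $t3=1<<2=4
halt.
Total executed instructions: 25.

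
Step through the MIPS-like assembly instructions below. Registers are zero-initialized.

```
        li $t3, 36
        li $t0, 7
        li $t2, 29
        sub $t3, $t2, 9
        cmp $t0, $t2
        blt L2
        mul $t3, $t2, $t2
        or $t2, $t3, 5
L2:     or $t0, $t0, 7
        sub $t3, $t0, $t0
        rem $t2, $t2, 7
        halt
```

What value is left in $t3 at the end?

0

$t3=36
$t0=7
$t2=29
$t3=29-9=20
cmp $t0, $t2  (cmp 7,29)
blt L2: taken
$t0=7|7=7
$t3=7-7=0
$t2=29%7=1
halt.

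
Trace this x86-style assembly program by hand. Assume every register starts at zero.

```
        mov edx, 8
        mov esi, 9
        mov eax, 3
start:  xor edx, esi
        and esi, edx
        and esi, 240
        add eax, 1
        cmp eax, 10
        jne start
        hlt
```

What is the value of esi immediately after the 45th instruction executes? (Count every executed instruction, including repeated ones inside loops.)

0

edx=8
esi=9
eax=3
edx=8^9=1
esi=9&1=1
esi=1&240=0
eax=3+1=4
cmp eax, 10  (cmp 4,10)
jne start: taken
edx=1^0=1
esi=0&1=0
esi=0&240=0
eax=4+1=5
cmp eax, 10  (cmp 5,10)
jne start: taken
edx=1^0=1
esi=0&1=0
esi=0&240=0
eax=5+1=6
cmp eax, 10  (cmp 6,10)
jne start: taken
edx=1^0=1
esi=0&1=0
esi=0&240=0
eax=6+1=7
cmp eax, 10  (cmp 7,10)
jne start: taken
edx=1^0=1
esi=0&1=0
esi=0&240=0
eax=7+1=8
cmp eax, 10  (cmp 8,10)
jne start: taken
edx=1^0=1
esi=0&1=0
esi=0&240=0
eax=8+1=9
cmp eax, 10  (cmp 9,10)
jne start: taken
edx=1^0=1
esi=0&1=0
esi=0&240=0
eax=9+1=10
cmp eax, 10  (cmp 10,10)
jne start: not taken
After step 45: esi = 0.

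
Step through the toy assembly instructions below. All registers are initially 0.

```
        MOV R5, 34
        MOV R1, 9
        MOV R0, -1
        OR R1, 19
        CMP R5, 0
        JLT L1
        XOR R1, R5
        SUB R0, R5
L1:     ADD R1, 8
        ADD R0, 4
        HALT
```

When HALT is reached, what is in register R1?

65

after MOV R5, 34: R5=34
after MOV R1, 9: R1=9
after MOV R0, -1: R0=-1
after OR R1, 19: R1=9|19=27
CMP R5, 0  (cmp 34,0)
JLT L1: not taken
after XOR R1, R5: R1=27^34=57
after SUB R0, R5: R0=(-1)-34=-35
after ADD R1, 8: R1=57+8=65
after ADD R0, 4: R0=(-35)+4=-31
halt.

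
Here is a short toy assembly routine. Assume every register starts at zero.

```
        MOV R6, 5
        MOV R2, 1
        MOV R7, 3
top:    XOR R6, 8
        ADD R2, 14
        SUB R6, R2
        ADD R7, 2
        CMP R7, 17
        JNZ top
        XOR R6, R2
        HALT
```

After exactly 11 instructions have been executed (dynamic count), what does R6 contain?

MOV R6, 5 → R6=5
MOV R2, 1 → R2=1
MOV R7, 3 → R7=3
XOR R6, 8 → R6=5^8=13
ADD R2, 14 → R2=1+14=15
SUB R6, R2 → R6=13-15=-2
ADD R7, 2 → R7=3+2=5
CMP R7, 17  (cmp 5,17)
JNZ top: taken
XOR R6, 8 → R6=(-2)^8=-10
ADD R2, 14 → R2=15+14=29
After step 11: R6 = -10.

-10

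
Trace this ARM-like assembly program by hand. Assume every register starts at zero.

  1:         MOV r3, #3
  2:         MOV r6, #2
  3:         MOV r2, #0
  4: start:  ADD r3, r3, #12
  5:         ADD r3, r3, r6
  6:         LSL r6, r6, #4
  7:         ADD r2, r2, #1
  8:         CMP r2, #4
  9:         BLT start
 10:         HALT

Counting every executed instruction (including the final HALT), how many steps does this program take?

28

r3=3
r6=2
r2=0
r3=3+12=15
r3=15+2=17
r6=2<<4=32
r2=0+1=1
CMP r2, #4  (cmp 1,4)
BLT start: taken
r3=17+12=29
r3=29+32=61
r6=32<<4=512
r2=1+1=2
CMP r2, #4  (cmp 2,4)
BLT start: taken
r3=61+12=73
r3=73+512=585
r6=512<<4=8192
r2=2+1=3
CMP r2, #4  (cmp 3,4)
BLT start: taken
r3=585+12=597
r3=597+8192=8789
r6=8192<<4=131072
r2=3+1=4
CMP r2, #4  (cmp 4,4)
BLT start: not taken
halt.
Total executed instructions: 28.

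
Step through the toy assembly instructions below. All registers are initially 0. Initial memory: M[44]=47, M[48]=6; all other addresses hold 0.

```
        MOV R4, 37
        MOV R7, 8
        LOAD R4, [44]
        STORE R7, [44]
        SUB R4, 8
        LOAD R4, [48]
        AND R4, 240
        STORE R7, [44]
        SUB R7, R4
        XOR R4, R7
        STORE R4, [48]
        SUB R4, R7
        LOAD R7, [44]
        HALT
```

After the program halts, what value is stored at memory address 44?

8

after MOV R4, 37: R4=37
after MOV R7, 8: R7=8
after LOAD R4, [44]: R4=M[44]=47
STORE R7, [44] → M[44]=8
after SUB R4, 8: R4=47-8=39
after LOAD R4, [48]: R4=M[48]=6
after AND R4, 240: R4=6&240=0
STORE R7, [44] → M[44]=8
after SUB R7, R4: R7=8-0=8
after XOR R4, R7: R4=0^8=8
STORE R4, [48] → M[48]=8
after SUB R4, R7: R4=8-8=0
after LOAD R7, [44]: R7=M[44]=8
halt.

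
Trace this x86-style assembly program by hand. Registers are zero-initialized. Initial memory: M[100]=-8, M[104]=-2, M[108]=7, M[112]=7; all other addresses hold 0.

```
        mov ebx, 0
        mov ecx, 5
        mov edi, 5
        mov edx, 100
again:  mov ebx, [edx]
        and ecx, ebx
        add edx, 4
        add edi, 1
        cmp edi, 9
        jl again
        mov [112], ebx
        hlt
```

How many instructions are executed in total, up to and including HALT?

after mov ebx, 0: ebx=0
after mov ecx, 5: ecx=5
after mov edi, 5: edi=5
after mov edx, 100: edx=100
after mov ebx, [edx]: ebx=M[100]=-8
after and ecx, ebx: ecx=5&(-8)=0
after add edx, 4: edx=100+4=104
after add edi, 1: edi=5+1=6
cmp edi, 9  (cmp 6,9)
jl again: taken
after mov ebx, [edx]: ebx=M[104]=-2
after and ecx, ebx: ecx=0&(-2)=0
after add edx, 4: edx=104+4=108
after add edi, 1: edi=6+1=7
cmp edi, 9  (cmp 7,9)
jl again: taken
after mov ebx, [edx]: ebx=M[108]=7
after and ecx, ebx: ecx=0&7=0
after add edx, 4: edx=108+4=112
after add edi, 1: edi=7+1=8
cmp edi, 9  (cmp 8,9)
jl again: taken
after mov ebx, [edx]: ebx=M[112]=7
after and ecx, ebx: ecx=0&7=0
after add edx, 4: edx=112+4=116
after add edi, 1: edi=8+1=9
cmp edi, 9  (cmp 9,9)
jl again: not taken
mov [112], ebx → M[112]=7
halt.
Total executed instructions: 30.

30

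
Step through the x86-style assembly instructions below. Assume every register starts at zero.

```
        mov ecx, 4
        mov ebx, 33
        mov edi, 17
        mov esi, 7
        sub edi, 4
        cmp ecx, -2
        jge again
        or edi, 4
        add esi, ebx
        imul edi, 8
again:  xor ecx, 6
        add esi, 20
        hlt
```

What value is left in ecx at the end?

ecx=4
ebx=33
edi=17
esi=7
edi=17-4=13
cmp ecx, -2  (cmp 4,-2)
jge again: taken
ecx=4^6=2
esi=7+20=27
halt.

2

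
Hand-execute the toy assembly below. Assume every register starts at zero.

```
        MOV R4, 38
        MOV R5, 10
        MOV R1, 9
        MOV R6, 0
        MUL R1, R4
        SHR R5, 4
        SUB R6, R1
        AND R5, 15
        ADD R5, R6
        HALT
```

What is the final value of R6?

after MOV R4, 38: R4=38
after MOV R5, 10: R5=10
after MOV R1, 9: R1=9
after MOV R6, 0: R6=0
after MUL R1, R4: R1=9*38=342
after SHR R5, 4: R5=10>>4=0
after SUB R6, R1: R6=0-342=-342
after AND R5, 15: R5=0&15=0
after ADD R5, R6: R5=0+(-342)=-342
halt.

-342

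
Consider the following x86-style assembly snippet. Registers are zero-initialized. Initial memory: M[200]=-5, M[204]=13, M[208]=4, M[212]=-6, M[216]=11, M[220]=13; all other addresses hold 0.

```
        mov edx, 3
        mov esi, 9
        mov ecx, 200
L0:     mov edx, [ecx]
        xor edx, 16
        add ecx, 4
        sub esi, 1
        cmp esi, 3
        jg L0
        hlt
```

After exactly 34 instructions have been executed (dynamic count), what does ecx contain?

mov edx, 3 → edx=3
mov esi, 9 → esi=9
mov ecx, 200 → ecx=200
mov edx, [ecx] → edx=M[200]=-5
xor edx, 16 → edx=(-5)^16=-21
add ecx, 4 → ecx=200+4=204
sub esi, 1 → esi=9-1=8
cmp esi, 3  (cmp 8,3)
jg L0: taken
mov edx, [ecx] → edx=M[204]=13
xor edx, 16 → edx=13^16=29
add ecx, 4 → ecx=204+4=208
sub esi, 1 → esi=8-1=7
cmp esi, 3  (cmp 7,3)
jg L0: taken
mov edx, [ecx] → edx=M[208]=4
xor edx, 16 → edx=4^16=20
add ecx, 4 → ecx=208+4=212
sub esi, 1 → esi=7-1=6
cmp esi, 3  (cmp 6,3)
jg L0: taken
mov edx, [ecx] → edx=M[212]=-6
xor edx, 16 → edx=(-6)^16=-22
add ecx, 4 → ecx=212+4=216
sub esi, 1 → esi=6-1=5
cmp esi, 3  (cmp 5,3)
jg L0: taken
mov edx, [ecx] → edx=M[216]=11
xor edx, 16 → edx=11^16=27
add ecx, 4 → ecx=216+4=220
sub esi, 1 → esi=5-1=4
cmp esi, 3  (cmp 4,3)
jg L0: taken
mov edx, [ecx] → edx=M[220]=13
After step 34: ecx = 220.

220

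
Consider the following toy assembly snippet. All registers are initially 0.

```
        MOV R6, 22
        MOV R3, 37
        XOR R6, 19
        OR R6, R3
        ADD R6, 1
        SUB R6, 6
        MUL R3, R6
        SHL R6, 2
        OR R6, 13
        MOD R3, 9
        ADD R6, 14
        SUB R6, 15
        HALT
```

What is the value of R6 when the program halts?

MOV R6, 22 → R6=22
MOV R3, 37 → R3=37
XOR R6, 19 → R6=22^19=5
OR R6, R3 → R6=5|37=37
ADD R6, 1 → R6=37+1=38
SUB R6, 6 → R6=38-6=32
MUL R3, R6 → R3=37*32=1184
SHL R6, 2 → R6=32<<2=128
OR R6, 13 → R6=128|13=141
MOD R3, 9 → R3=1184%9=5
ADD R6, 14 → R6=141+14=155
SUB R6, 15 → R6=155-15=140
halt.

140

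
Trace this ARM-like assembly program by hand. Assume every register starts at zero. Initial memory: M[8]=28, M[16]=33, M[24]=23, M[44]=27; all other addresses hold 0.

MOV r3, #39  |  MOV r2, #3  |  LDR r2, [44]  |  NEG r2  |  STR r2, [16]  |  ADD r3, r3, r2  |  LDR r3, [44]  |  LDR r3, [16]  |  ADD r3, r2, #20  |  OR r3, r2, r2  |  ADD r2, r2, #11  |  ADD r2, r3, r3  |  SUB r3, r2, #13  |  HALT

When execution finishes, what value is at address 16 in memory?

r3=39
r2=3
r2=M[44]=27
r2=-(27)=-27
STR r2, [16] → M[16]=-27
r3=39+(-27)=12
r3=M[44]=27
r3=M[16]=-27
r3=(-27)+20=-7
r3=(-27)|(-27)=-27
r2=(-27)+11=-16
r2=(-27)+(-27)=-54
r3=(-54)-13=-67
halt.

-27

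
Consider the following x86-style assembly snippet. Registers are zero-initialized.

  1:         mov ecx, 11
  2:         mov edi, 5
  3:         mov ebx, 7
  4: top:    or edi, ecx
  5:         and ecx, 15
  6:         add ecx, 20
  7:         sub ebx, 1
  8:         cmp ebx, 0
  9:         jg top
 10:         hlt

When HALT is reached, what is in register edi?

63

ecx=11
edi=5
ebx=7
edi=5|11=15
ecx=11&15=11
ecx=11+20=31
ebx=7-1=6
cmp ebx, 0  (cmp 6,0)
jg top: taken
edi=15|31=31
ecx=31&15=15
ecx=15+20=35
ebx=6-1=5
cmp ebx, 0  (cmp 5,0)
jg top: taken
edi=31|35=63
ecx=35&15=3
ecx=3+20=23
ebx=5-1=4
cmp ebx, 0  (cmp 4,0)
jg top: taken
edi=63|23=63
ecx=23&15=7
ecx=7+20=27
ebx=4-1=3
cmp ebx, 0  (cmp 3,0)
jg top: taken
edi=63|27=63
ecx=27&15=11
ecx=11+20=31
ebx=3-1=2
cmp ebx, 0  (cmp 2,0)
jg top: taken
edi=63|31=63
ecx=31&15=15
ecx=15+20=35
ebx=2-1=1
cmp ebx, 0  (cmp 1,0)
jg top: taken
edi=63|35=63
ecx=35&15=3
ecx=3+20=23
ebx=1-1=0
cmp ebx, 0  (cmp 0,0)
jg top: not taken
halt.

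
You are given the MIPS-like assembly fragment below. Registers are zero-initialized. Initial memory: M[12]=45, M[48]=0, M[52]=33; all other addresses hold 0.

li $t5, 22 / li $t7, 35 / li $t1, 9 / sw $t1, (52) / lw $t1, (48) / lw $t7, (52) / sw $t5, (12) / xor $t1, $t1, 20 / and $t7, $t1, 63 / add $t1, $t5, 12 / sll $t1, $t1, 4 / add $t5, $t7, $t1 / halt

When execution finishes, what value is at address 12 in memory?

22

li $t5, 22 → $t5=22
li $t7, 35 → $t7=35
li $t1, 9 → $t1=9
sw $t1, (52) → M[52]=9
lw $t1, (48) → $t1=M[48]=0
lw $t7, (52) → $t7=M[52]=9
sw $t5, (12) → M[12]=22
xor $t1, $t1, 20 → $t1=0^20=20
and $t7, $t1, 63 → $t7=20&63=20
add $t1, $t5, 12 → $t1=22+12=34
sll $t1, $t1, 4 → $t1=34<<4=544
add $t5, $t7, $t1 → $t5=20+544=564
halt.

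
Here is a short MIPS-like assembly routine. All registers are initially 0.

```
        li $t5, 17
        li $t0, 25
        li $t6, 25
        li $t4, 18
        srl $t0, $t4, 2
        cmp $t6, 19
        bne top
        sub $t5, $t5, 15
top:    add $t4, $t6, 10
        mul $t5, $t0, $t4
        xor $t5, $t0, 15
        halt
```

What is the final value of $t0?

4

after li $t5, 17: $t5=17
after li $t0, 25: $t0=25
after li $t6, 25: $t6=25
after li $t4, 18: $t4=18
after srl $t0, $t4, 2: $t0=18>>2=4
cmp $t6, 19  (cmp 25,19)
bne top: taken
after add $t4, $t6, 10: $t4=25+10=35
after mul $t5, $t0, $t4: $t5=4*35=140
after xor $t5, $t0, 15: $t5=4^15=11
halt.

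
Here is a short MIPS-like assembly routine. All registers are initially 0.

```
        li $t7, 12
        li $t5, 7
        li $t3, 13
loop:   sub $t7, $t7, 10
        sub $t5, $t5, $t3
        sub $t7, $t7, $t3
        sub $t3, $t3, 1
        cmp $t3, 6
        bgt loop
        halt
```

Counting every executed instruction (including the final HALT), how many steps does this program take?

$t7=12
$t5=7
$t3=13
$t7=12-10=2
$t5=7-13=-6
$t7=2-13=-11
$t3=13-1=12
cmp $t3, 6  (cmp 12,6)
bgt loop: taken
$t7=(-11)-10=-21
$t5=(-6)-12=-18
$t7=(-21)-12=-33
$t3=12-1=11
cmp $t3, 6  (cmp 11,6)
bgt loop: taken
$t7=(-33)-10=-43
$t5=(-18)-11=-29
$t7=(-43)-11=-54
$t3=11-1=10
cmp $t3, 6  (cmp 10,6)
bgt loop: taken
$t7=(-54)-10=-64
$t5=(-29)-10=-39
$t7=(-64)-10=-74
$t3=10-1=9
cmp $t3, 6  (cmp 9,6)
bgt loop: taken
$t7=(-74)-10=-84
$t5=(-39)-9=-48
$t7=(-84)-9=-93
$t3=9-1=8
cmp $t3, 6  (cmp 8,6)
bgt loop: taken
$t7=(-93)-10=-103
$t5=(-48)-8=-56
$t7=(-103)-8=-111
$t3=8-1=7
cmp $t3, 6  (cmp 7,6)
bgt loop: taken
$t7=(-111)-10=-121
$t5=(-56)-7=-63
$t7=(-121)-7=-128
$t3=7-1=6
cmp $t3, 6  (cmp 6,6)
bgt loop: not taken
halt.
Total executed instructions: 46.

46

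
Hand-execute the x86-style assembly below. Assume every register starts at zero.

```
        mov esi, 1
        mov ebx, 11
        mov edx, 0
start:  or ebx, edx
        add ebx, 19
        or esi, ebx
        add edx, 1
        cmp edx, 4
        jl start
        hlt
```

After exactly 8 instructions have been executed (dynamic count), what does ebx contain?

30

esi=1
ebx=11
edx=0
ebx=11|0=11
ebx=11+19=30
esi=1|30=31
edx=0+1=1
cmp edx, 4  (cmp 1,4)
After step 8: ebx = 30.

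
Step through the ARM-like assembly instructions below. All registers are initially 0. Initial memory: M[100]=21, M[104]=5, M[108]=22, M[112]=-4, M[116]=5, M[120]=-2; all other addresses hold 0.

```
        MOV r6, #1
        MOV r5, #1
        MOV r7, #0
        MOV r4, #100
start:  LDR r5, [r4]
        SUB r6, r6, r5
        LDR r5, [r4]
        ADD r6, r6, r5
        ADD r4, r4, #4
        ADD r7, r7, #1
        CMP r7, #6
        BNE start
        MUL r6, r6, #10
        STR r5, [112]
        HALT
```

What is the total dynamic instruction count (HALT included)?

55

after MOV r6, #1: r6=1
after MOV r5, #1: r5=1
after MOV r7, #0: r7=0
after MOV r4, #100: r4=100
after LDR r5, [r4]: r5=M[100]=21
after SUB r6, r6, r5: r6=1-21=-20
after LDR r5, [r4]: r5=M[100]=21
after ADD r6, r6, r5: r6=(-20)+21=1
after ADD r4, r4, #4: r4=100+4=104
after ADD r7, r7, #1: r7=0+1=1
CMP r7, #6  (cmp 1,6)
BNE start: taken
after LDR r5, [r4]: r5=M[104]=5
after SUB r6, r6, r5: r6=1-5=-4
after LDR r5, [r4]: r5=M[104]=5
after ADD r6, r6, r5: r6=(-4)+5=1
after ADD r4, r4, #4: r4=104+4=108
after ADD r7, r7, #1: r7=1+1=2
CMP r7, #6  (cmp 2,6)
BNE start: taken
after LDR r5, [r4]: r5=M[108]=22
after SUB r6, r6, r5: r6=1-22=-21
after LDR r5, [r4]: r5=M[108]=22
after ADD r6, r6, r5: r6=(-21)+22=1
after ADD r4, r4, #4: r4=108+4=112
after ADD r7, r7, #1: r7=2+1=3
CMP r7, #6  (cmp 3,6)
BNE start: taken
after LDR r5, [r4]: r5=M[112]=-4
after SUB r6, r6, r5: r6=1-(-4)=5
after LDR r5, [r4]: r5=M[112]=-4
after ADD r6, r6, r5: r6=5+(-4)=1
after ADD r4, r4, #4: r4=112+4=116
after ADD r7, r7, #1: r7=3+1=4
CMP r7, #6  (cmp 4,6)
BNE start: taken
after LDR r5, [r4]: r5=M[116]=5
after SUB r6, r6, r5: r6=1-5=-4
after LDR r5, [r4]: r5=M[116]=5
after ADD r6, r6, r5: r6=(-4)+5=1
after ADD r4, r4, #4: r4=116+4=120
after ADD r7, r7, #1: r7=4+1=5
CMP r7, #6  (cmp 5,6)
BNE start: taken
after LDR r5, [r4]: r5=M[120]=-2
after SUB r6, r6, r5: r6=1-(-2)=3
after LDR r5, [r4]: r5=M[120]=-2
after ADD r6, r6, r5: r6=3+(-2)=1
after ADD r4, r4, #4: r4=120+4=124
after ADD r7, r7, #1: r7=5+1=6
CMP r7, #6  (cmp 6,6)
BNE start: not taken
after MUL r6, r6, #10: r6=1*10=10
STR r5, [112] → M[112]=-2
halt.
Total executed instructions: 55.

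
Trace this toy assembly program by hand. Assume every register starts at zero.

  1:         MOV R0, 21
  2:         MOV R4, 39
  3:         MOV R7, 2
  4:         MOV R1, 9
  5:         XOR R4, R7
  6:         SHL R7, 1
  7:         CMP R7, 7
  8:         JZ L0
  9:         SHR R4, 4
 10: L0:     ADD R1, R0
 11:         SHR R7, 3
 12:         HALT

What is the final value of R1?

30

after MOV R0, 21: R0=21
after MOV R4, 39: R4=39
after MOV R7, 2: R7=2
after MOV R1, 9: R1=9
after XOR R4, R7: R4=39^2=37
after SHL R7, 1: R7=2<<1=4
CMP R7, 7  (cmp 4,7)
JZ L0: not taken
after SHR R4, 4: R4=37>>4=2
after ADD R1, R0: R1=9+21=30
after SHR R7, 3: R7=4>>3=0
halt.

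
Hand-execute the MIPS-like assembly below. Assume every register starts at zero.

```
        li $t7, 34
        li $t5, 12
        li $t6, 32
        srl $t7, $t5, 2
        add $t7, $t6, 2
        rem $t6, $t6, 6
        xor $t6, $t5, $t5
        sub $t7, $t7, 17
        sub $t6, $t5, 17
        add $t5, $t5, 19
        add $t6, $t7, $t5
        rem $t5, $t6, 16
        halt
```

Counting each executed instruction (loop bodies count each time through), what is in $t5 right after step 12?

$t7=34
$t5=12
$t6=32
$t7=12>>2=3
$t7=32+2=34
$t6=32%6=2
$t6=12^12=0
$t7=34-17=17
$t6=12-17=-5
$t5=12+19=31
$t6=17+31=48
$t5=48%16=0
After step 12: $t5 = 0.

0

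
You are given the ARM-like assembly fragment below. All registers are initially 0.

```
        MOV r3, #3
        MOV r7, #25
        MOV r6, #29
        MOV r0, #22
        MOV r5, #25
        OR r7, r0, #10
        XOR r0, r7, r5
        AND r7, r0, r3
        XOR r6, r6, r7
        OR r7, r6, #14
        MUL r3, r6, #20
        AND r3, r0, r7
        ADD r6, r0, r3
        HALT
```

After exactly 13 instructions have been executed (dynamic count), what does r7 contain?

30

MOV r3, #3 → r3=3
MOV r7, #25 → r7=25
MOV r6, #29 → r6=29
MOV r0, #22 → r0=22
MOV r5, #25 → r5=25
OR r7, r0, #10 → r7=22|10=30
XOR r0, r7, r5 → r0=30^25=7
AND r7, r0, r3 → r7=7&3=3
XOR r6, r6, r7 → r6=29^3=30
OR r7, r6, #14 → r7=30|14=30
MUL r3, r6, #20 → r3=30*20=600
AND r3, r0, r7 → r3=7&30=6
ADD r6, r0, r3 → r6=7+6=13
After step 13: r7 = 30.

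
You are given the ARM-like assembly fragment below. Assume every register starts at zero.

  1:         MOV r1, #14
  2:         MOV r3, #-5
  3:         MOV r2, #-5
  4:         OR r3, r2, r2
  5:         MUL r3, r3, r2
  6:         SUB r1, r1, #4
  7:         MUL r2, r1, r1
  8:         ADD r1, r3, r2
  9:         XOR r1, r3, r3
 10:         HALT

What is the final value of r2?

100

after MOV r1, #14: r1=14
after MOV r3, #-5: r3=-5
after MOV r2, #-5: r2=-5
after OR r3, r2, r2: r3=(-5)|(-5)=-5
after MUL r3, r3, r2: r3=(-5)*(-5)=25
after SUB r1, r1, #4: r1=14-4=10
after MUL r2, r1, r1: r2=10*10=100
after ADD r1, r3, r2: r1=25+100=125
after XOR r1, r3, r3: r1=25^25=0
halt.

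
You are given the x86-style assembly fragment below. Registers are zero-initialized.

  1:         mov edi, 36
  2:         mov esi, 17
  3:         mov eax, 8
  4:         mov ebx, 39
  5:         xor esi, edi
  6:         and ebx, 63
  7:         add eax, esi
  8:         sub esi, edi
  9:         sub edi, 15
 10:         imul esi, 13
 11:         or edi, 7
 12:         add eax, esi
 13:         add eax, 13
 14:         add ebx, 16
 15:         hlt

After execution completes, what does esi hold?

221

edi=36
esi=17
eax=8
ebx=39
esi=17^36=53
ebx=39&63=39
eax=8+53=61
esi=53-36=17
edi=36-15=21
esi=17*13=221
edi=21|7=23
eax=61+221=282
eax=282+13=295
ebx=39+16=55
halt.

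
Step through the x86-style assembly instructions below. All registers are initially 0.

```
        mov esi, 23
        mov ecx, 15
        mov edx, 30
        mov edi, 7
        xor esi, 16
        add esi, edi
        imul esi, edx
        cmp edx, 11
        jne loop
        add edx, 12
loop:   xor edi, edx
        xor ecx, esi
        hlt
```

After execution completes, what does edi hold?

mov esi, 23 → esi=23
mov ecx, 15 → ecx=15
mov edx, 30 → edx=30
mov edi, 7 → edi=7
xor esi, 16 → esi=23^16=7
add esi, edi → esi=7+7=14
imul esi, edx → esi=14*30=420
cmp edx, 11  (cmp 30,11)
jne loop: taken
xor edi, edx → edi=7^30=25
xor ecx, esi → ecx=15^420=427
halt.

25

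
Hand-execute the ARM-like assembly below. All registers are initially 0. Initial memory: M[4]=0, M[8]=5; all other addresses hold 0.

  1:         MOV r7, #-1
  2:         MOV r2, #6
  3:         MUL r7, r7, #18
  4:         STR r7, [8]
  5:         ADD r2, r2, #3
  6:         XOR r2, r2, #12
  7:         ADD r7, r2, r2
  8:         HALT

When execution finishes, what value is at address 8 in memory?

-18

r7=-1
r2=6
r7=(-1)*18=-18
STR r7, [8] → M[8]=-18
r2=6+3=9
r2=9^12=5
r7=5+5=10
halt.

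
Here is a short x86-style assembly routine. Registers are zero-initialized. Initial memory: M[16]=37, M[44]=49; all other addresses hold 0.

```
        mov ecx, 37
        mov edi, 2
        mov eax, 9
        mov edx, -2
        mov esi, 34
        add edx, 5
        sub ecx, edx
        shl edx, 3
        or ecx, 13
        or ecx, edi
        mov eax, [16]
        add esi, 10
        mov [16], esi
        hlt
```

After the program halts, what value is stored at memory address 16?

44

mov ecx, 37 → ecx=37
mov edi, 2 → edi=2
mov eax, 9 → eax=9
mov edx, -2 → edx=-2
mov esi, 34 → esi=34
add edx, 5 → edx=(-2)+5=3
sub ecx, edx → ecx=37-3=34
shl edx, 3 → edx=3<<3=24
or ecx, 13 → ecx=34|13=47
or ecx, edi → ecx=47|2=47
mov eax, [16] → eax=M[16]=37
add esi, 10 → esi=34+10=44
mov [16], esi → M[16]=44
halt.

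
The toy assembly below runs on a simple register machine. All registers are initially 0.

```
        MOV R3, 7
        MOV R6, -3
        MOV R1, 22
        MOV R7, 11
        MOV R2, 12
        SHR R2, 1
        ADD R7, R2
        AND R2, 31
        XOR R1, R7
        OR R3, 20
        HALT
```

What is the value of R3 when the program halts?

23

MOV R3, 7 → R3=7
MOV R6, -3 → R6=-3
MOV R1, 22 → R1=22
MOV R7, 11 → R7=11
MOV R2, 12 → R2=12
SHR R2, 1 → R2=12>>1=6
ADD R7, R2 → R7=11+6=17
AND R2, 31 → R2=6&31=6
XOR R1, R7 → R1=22^17=7
OR R3, 20 → R3=7|20=23
halt.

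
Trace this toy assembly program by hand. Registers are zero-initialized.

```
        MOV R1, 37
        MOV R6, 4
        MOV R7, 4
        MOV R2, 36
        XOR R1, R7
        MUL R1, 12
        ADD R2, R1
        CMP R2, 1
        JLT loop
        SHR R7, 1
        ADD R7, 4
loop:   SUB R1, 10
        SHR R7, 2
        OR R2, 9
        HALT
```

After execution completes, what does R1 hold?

R1=37
R6=4
R7=4
R2=36
R1=37^4=33
R1=33*12=396
R2=36+396=432
CMP R2, 1  (cmp 432,1)
JLT loop: not taken
R7=4>>1=2
R7=2+4=6
R1=396-10=386
R7=6>>2=1
R2=432|9=441
halt.

386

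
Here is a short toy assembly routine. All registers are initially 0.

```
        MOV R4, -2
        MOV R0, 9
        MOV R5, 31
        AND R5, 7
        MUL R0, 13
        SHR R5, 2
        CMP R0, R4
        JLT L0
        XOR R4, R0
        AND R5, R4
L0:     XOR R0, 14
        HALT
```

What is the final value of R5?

1

R4=-2
R0=9
R5=31
R5=31&7=7
R0=9*13=117
R5=7>>2=1
CMP R0, R4  (cmp 117,-2)
JLT L0: not taken
R4=(-2)^117=-117
R5=1&(-117)=1
R0=117^14=123
halt.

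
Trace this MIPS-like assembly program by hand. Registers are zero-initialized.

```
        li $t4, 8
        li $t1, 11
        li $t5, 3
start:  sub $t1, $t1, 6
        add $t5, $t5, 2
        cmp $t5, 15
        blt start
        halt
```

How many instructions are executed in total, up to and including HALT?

li $t4, 8 → $t4=8
li $t1, 11 → $t1=11
li $t5, 3 → $t5=3
sub $t1, $t1, 6 → $t1=11-6=5
add $t5, $t5, 2 → $t5=3+2=5
cmp $t5, 15  (cmp 5,15)
blt start: taken
sub $t1, $t1, 6 → $t1=5-6=-1
add $t5, $t5, 2 → $t5=5+2=7
cmp $t5, 15  (cmp 7,15)
blt start: taken
sub $t1, $t1, 6 → $t1=(-1)-6=-7
add $t5, $t5, 2 → $t5=7+2=9
cmp $t5, 15  (cmp 9,15)
blt start: taken
sub $t1, $t1, 6 → $t1=(-7)-6=-13
add $t5, $t5, 2 → $t5=9+2=11
cmp $t5, 15  (cmp 11,15)
blt start: taken
sub $t1, $t1, 6 → $t1=(-13)-6=-19
add $t5, $t5, 2 → $t5=11+2=13
cmp $t5, 15  (cmp 13,15)
blt start: taken
sub $t1, $t1, 6 → $t1=(-19)-6=-25
add $t5, $t5, 2 → $t5=13+2=15
cmp $t5, 15  (cmp 15,15)
blt start: not taken
halt.
Total executed instructions: 28.

28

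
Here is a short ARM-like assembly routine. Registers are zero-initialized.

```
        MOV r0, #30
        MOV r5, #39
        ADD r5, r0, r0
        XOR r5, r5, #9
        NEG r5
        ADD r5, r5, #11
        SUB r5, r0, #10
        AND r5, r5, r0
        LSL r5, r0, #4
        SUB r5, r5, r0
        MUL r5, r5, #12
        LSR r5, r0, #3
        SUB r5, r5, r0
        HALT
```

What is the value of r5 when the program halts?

-27

MOV r0, #30 → r0=30
MOV r5, #39 → r5=39
ADD r5, r0, r0 → r5=30+30=60
XOR r5, r5, #9 → r5=60^9=53
NEG r5 → r5=-(53)=-53
ADD r5, r5, #11 → r5=(-53)+11=-42
SUB r5, r0, #10 → r5=30-10=20
AND r5, r5, r0 → r5=20&30=20
LSL r5, r0, #4 → r5=30<<4=480
SUB r5, r5, r0 → r5=480-30=450
MUL r5, r5, #12 → r5=450*12=5400
LSR r5, r0, #3 → r5=30>>3=3
SUB r5, r5, r0 → r5=3-30=-27
halt.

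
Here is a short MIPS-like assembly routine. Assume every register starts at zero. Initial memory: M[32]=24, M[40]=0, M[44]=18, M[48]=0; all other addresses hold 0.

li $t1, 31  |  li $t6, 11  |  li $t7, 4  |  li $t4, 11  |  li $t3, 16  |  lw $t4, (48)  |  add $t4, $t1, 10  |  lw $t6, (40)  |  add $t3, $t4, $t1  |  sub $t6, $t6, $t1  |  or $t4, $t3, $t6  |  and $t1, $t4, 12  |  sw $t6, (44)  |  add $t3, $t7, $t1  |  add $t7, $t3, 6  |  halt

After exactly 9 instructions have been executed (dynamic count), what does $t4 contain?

$t1=31
$t6=11
$t7=4
$t4=11
$t3=16
$t4=M[48]=0
$t4=31+10=41
$t6=M[40]=0
$t3=41+31=72
After step 9: $t4 = 41.

41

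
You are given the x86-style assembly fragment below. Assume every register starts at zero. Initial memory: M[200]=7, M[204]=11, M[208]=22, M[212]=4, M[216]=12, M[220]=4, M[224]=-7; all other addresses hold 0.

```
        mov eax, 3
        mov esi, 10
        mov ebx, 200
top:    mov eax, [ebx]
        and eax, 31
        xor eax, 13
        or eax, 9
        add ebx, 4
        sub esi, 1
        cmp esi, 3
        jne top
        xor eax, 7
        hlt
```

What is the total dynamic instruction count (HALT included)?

mov eax, 3 → eax=3
mov esi, 10 → esi=10
mov ebx, 200 → ebx=200
mov eax, [ebx] → eax=M[200]=7
and eax, 31 → eax=7&31=7
xor eax, 13 → eax=7^13=10
or eax, 9 → eax=10|9=11
add ebx, 4 → ebx=200+4=204
sub esi, 1 → esi=10-1=9
cmp esi, 3  (cmp 9,3)
jne top: taken
mov eax, [ebx] → eax=M[204]=11
and eax, 31 → eax=11&31=11
xor eax, 13 → eax=11^13=6
or eax, 9 → eax=6|9=15
add ebx, 4 → ebx=204+4=208
sub esi, 1 → esi=9-1=8
cmp esi, 3  (cmp 8,3)
jne top: taken
mov eax, [ebx] → eax=M[208]=22
and eax, 31 → eax=22&31=22
xor eax, 13 → eax=22^13=27
or eax, 9 → eax=27|9=27
add ebx, 4 → ebx=208+4=212
sub esi, 1 → esi=8-1=7
cmp esi, 3  (cmp 7,3)
jne top: taken
mov eax, [ebx] → eax=M[212]=4
and eax, 31 → eax=4&31=4
xor eax, 13 → eax=4^13=9
or eax, 9 → eax=9|9=9
add ebx, 4 → ebx=212+4=216
sub esi, 1 → esi=7-1=6
cmp esi, 3  (cmp 6,3)
jne top: taken
mov eax, [ebx] → eax=M[216]=12
and eax, 31 → eax=12&31=12
xor eax, 13 → eax=12^13=1
or eax, 9 → eax=1|9=9
add ebx, 4 → ebx=216+4=220
sub esi, 1 → esi=6-1=5
cmp esi, 3  (cmp 5,3)
jne top: taken
mov eax, [ebx] → eax=M[220]=4
and eax, 31 → eax=4&31=4
xor eax, 13 → eax=4^13=9
or eax, 9 → eax=9|9=9
add ebx, 4 → ebx=220+4=224
sub esi, 1 → esi=5-1=4
cmp esi, 3  (cmp 4,3)
jne top: taken
mov eax, [ebx] → eax=M[224]=-7
and eax, 31 → eax=(-7)&31=25
xor eax, 13 → eax=25^13=20
or eax, 9 → eax=20|9=29
add ebx, 4 → ebx=224+4=228
sub esi, 1 → esi=4-1=3
cmp esi, 3  (cmp 3,3)
jne top: not taken
xor eax, 7 → eax=29^7=26
halt.
Total executed instructions: 61.

61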